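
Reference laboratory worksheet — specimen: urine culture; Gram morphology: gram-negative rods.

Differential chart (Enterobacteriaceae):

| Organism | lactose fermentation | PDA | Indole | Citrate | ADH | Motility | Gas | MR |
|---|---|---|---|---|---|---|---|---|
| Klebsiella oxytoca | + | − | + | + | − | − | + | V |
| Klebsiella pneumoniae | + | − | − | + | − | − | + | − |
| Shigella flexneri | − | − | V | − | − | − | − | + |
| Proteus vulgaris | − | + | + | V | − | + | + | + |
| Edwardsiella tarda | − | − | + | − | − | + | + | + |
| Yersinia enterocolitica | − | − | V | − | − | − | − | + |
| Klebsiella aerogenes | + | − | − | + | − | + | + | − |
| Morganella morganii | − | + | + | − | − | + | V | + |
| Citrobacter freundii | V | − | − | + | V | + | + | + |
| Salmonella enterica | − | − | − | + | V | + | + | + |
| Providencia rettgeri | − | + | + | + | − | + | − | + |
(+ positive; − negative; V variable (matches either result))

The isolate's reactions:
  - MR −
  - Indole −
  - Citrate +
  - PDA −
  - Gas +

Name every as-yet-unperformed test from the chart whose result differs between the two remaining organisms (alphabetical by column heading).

Indole −: excludes 5 organisms — 6 left.
PDA −: all 6 remaining candidates are consistent.
Citrate +: excludes Shigella flexneri, Yersinia enterocolitica — 4 left.
Gas +: all 4 remaining candidates are consistent.
MR −: excludes Citrobacter freundii, Salmonella enterica — 2 left.
Two candidates remain: Klebsiella aerogenes and Klebsiella pneumoniae.
  lactose fermentation: + vs + — same for both, does not separate.
  ADH: − vs − — same for both, does not separate.
  Motility: Klebsiella aerogenes +, Klebsiella pneumoniae − — discriminates.

Motility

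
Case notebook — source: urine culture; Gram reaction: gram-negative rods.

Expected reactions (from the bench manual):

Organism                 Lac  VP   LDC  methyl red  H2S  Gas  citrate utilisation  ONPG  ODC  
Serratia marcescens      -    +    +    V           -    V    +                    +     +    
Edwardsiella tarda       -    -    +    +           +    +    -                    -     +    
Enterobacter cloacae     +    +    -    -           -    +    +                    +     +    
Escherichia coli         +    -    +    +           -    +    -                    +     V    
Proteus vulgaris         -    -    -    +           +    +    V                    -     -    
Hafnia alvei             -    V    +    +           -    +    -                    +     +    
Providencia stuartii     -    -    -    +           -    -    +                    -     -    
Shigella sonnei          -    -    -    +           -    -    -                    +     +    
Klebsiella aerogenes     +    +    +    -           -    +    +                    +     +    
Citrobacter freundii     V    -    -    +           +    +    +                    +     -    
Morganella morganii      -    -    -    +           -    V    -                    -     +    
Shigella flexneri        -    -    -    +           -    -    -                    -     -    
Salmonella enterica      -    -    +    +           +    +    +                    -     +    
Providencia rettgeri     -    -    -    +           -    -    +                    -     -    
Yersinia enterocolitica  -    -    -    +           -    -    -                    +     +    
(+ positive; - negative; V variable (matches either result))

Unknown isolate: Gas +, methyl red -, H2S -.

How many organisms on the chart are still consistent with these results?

Gas +: excludes 5 organisms — 10 left.
H2S -: excludes Edwardsiella tarda, Proteus vulgaris, Citrobacter freundii, Salmonella enterica — 6 left.
methyl red -: excludes Escherichia coli, Hafnia alvei, Morganella morganii — 3 left.
Still consistent: Enterobacter cloacae, Klebsiella aerogenes, Serratia marcescens.

3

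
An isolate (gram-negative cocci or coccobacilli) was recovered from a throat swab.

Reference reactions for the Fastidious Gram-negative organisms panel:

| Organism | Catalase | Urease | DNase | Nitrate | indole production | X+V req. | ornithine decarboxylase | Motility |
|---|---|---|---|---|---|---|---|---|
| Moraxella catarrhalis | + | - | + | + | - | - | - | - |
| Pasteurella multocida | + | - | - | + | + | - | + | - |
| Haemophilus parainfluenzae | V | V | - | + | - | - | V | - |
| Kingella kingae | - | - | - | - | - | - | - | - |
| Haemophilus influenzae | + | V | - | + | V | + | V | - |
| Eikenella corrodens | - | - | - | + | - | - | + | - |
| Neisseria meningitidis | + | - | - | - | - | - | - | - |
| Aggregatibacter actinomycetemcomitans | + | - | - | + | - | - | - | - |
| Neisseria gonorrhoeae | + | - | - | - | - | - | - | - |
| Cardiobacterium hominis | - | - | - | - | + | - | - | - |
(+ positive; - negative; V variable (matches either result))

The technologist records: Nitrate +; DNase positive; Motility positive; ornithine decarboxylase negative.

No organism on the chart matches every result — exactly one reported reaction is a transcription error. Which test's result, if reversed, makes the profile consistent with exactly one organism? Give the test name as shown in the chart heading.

Motility

As reported, no row in the chart matches all 4 reactions.
Reversing Motility (to -) → unique match: Moraxella catarrhalis.
Reversing Nitrate → still no organism matches.
Reversing DNase → still no organism matches.
Reversing ornithine decarboxylase → still no organism matches.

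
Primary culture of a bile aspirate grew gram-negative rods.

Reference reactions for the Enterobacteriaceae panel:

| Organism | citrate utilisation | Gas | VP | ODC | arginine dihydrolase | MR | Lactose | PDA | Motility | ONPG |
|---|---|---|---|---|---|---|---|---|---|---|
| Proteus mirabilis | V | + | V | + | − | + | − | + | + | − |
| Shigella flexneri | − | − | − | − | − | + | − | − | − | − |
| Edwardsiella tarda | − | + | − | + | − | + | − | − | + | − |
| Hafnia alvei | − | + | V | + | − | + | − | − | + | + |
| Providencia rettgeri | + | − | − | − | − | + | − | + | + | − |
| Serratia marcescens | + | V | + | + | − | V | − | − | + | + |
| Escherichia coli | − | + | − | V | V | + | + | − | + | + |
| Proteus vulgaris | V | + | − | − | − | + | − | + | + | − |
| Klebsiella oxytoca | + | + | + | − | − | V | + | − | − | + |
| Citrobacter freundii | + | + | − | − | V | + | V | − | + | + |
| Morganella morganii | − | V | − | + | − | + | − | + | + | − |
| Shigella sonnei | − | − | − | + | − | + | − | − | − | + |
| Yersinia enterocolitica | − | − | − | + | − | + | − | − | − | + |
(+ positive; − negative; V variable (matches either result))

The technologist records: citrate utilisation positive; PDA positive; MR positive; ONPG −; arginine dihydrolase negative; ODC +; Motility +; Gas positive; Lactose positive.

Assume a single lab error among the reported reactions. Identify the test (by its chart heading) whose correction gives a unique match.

As reported, no row in the chart matches all 9 reactions.
Reversing citrate utilisation → still no organism matches.
Reversing Motility → still no organism matches.
Reversing Lactose (to −) → unique match: Proteus mirabilis.
Reversing arginine dihydrolase → still no organism matches.
Reversing PDA → still no organism matches.
Reversing ODC → still no organism matches.
Reversing Gas → still no organism matches.
Reversing MR → still no organism matches.
Reversing ONPG → still no organism matches.

Lactose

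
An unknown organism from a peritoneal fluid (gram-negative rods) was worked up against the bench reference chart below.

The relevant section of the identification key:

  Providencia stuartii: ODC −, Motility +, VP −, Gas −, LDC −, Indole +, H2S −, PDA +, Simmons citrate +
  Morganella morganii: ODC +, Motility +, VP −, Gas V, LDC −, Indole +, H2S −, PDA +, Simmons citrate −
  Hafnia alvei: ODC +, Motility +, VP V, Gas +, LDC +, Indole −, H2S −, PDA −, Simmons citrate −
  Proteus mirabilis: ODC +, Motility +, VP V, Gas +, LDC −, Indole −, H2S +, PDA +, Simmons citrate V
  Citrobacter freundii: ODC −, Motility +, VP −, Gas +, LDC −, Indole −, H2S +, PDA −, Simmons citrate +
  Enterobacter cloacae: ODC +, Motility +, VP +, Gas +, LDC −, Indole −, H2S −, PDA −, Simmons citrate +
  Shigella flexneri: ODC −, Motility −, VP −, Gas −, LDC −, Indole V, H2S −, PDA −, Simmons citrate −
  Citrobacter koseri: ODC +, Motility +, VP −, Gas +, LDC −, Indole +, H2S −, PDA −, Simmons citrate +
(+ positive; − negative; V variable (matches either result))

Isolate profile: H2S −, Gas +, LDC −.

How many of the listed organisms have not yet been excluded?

3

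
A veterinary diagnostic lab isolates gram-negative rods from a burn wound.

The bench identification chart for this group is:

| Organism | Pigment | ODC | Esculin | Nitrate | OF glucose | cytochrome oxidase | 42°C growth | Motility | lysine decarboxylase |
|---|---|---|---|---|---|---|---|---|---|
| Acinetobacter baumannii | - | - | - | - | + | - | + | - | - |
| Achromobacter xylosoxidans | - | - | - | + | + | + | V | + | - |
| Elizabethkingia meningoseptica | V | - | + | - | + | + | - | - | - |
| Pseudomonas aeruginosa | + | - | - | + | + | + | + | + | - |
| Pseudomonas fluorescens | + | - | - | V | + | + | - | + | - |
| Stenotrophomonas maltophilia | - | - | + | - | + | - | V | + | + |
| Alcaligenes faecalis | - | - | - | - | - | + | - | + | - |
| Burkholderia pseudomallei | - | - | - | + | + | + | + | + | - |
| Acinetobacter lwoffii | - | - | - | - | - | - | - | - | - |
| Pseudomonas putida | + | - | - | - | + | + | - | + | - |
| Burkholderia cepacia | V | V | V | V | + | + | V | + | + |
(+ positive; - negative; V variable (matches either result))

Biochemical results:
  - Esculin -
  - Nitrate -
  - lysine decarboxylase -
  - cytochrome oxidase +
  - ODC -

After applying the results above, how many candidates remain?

3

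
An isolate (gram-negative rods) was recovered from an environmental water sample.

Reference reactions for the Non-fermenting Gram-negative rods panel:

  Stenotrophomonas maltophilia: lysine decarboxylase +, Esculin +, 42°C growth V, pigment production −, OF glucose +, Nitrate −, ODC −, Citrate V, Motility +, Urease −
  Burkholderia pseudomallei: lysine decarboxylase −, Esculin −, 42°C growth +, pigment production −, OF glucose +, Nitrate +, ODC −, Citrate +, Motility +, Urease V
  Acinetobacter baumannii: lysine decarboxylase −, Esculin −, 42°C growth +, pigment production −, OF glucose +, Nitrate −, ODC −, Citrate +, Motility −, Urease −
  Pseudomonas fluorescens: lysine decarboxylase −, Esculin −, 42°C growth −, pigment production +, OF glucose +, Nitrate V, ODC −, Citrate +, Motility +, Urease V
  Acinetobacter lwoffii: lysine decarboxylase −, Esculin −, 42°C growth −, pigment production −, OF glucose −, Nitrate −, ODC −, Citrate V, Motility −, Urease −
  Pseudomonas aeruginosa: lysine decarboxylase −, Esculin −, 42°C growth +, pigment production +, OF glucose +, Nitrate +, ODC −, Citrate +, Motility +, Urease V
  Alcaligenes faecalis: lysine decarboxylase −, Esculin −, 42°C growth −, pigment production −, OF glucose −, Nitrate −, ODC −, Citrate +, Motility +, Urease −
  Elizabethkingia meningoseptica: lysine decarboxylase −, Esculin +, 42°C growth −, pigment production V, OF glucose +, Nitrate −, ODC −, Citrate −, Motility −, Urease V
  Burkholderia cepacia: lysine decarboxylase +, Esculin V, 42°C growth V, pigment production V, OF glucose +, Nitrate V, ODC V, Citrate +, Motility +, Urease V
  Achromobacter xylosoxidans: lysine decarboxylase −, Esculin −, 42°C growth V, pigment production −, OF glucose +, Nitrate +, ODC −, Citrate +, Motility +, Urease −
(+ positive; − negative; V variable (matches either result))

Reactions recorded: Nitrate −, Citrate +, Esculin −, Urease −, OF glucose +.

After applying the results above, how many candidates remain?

Citrate +: excludes Elizabethkingia meningoseptica — 9 left.
Esculin −: excludes Stenotrophomonas maltophilia — 8 left.
Urease −: all 8 remaining candidates are consistent.
OF glucose +: excludes Acinetobacter lwoffii, Alcaligenes faecalis — 6 left.
Nitrate −: excludes Burkholderia pseudomallei, Pseudomonas aeruginosa, Achromobacter xylosoxidans — 3 left.
Still consistent: Acinetobacter baumannii, Burkholderia cepacia, Pseudomonas fluorescens.

3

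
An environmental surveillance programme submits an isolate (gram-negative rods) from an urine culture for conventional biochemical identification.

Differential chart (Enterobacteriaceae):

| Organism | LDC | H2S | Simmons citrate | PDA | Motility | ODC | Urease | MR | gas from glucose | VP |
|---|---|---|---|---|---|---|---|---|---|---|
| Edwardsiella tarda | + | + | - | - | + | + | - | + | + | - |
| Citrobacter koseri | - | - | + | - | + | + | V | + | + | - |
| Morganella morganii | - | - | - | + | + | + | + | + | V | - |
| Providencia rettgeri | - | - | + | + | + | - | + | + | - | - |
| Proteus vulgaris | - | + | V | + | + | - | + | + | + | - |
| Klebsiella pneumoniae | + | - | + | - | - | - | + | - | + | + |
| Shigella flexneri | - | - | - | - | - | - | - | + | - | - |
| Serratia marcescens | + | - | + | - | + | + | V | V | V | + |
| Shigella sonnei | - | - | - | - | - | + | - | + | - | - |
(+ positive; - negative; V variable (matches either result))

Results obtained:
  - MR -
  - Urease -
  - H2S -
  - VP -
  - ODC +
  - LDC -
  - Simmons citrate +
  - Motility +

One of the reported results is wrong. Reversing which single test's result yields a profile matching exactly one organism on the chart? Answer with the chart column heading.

MR

As reported, no row in the chart matches all 8 reactions.
Reversing VP → still no organism matches.
Reversing Simmons citrate → still no organism matches.
Reversing MR (to +) → unique match: Citrobacter koseri.
Reversing H2S → still no organism matches.
Reversing ODC → still no organism matches.
Reversing Motility → still no organism matches.
Reversing Urease → still no organism matches.
Reversing LDC → still no organism matches.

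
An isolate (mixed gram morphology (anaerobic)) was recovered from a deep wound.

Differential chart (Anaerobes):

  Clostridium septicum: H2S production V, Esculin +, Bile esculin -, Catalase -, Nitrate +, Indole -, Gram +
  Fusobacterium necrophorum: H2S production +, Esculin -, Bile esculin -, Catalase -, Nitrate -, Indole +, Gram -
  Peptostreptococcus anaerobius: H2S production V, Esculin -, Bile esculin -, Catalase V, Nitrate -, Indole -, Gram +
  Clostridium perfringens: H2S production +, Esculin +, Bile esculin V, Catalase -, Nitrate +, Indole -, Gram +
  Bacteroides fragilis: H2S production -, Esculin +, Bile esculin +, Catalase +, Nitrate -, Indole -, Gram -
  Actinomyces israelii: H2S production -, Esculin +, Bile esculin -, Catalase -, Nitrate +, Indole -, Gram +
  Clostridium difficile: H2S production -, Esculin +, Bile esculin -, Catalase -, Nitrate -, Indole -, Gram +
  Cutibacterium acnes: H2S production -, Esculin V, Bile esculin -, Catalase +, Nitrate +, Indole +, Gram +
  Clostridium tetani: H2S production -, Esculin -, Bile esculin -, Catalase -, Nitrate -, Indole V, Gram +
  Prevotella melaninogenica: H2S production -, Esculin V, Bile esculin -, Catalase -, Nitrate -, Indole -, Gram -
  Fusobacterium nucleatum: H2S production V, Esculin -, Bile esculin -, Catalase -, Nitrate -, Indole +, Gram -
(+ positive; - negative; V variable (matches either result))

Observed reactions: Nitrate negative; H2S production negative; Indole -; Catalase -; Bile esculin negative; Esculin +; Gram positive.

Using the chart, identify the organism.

H2S production -: excludes Fusobacterium necrophorum, Clostridium perfringens — 9 left.
Esculin +: excludes Peptostreptococcus anaerobius, Clostridium tetani, Fusobacterium nucleatum — 6 left.
Indole -: excludes Cutibacterium acnes — 5 left.
Catalase -: excludes Bacteroides fragilis — 4 left.
Nitrate -: excludes Clostridium septicum, Actinomyces israelii — 2 left.
Gram +: excludes Prevotella melaninogenica — 1 left.
Bile esculin -: the one remaining candidate is consistent.

Clostridium difficile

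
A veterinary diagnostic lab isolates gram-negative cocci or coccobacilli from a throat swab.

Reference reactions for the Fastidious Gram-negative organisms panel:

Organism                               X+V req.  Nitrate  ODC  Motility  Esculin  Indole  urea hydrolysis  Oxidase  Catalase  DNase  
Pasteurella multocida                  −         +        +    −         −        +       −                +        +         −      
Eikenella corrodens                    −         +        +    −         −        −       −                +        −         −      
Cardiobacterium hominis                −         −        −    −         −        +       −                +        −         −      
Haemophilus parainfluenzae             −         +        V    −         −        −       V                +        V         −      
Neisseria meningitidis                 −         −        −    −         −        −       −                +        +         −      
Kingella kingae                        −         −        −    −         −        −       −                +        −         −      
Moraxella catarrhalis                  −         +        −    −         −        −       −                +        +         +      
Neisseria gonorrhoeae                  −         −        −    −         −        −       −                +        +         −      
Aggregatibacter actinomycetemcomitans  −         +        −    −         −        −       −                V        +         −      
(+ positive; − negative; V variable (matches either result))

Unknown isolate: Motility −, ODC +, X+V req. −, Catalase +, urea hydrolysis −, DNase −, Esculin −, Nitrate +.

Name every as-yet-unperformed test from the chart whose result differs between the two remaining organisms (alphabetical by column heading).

Catalase +: excludes Eikenella corrodens, Cardiobacterium hominis, Kingella kingae — 6 left.
urea hydrolysis −: all 6 remaining candidates are consistent.
Motility −: all 6 remaining candidates are consistent.
X+V req. −: all 6 remaining candidates are consistent.
Nitrate +: excludes Neisseria meningitidis, Neisseria gonorrhoeae — 4 left.
Esculin −: all 4 remaining candidates are consistent.
DNase −: excludes Moraxella catarrhalis — 3 left.
ODC +: excludes Aggregatibacter actinomycetemcomitans — 2 left.
Two candidates remain: Haemophilus parainfluenzae and Pasteurella multocida.
  Indole: Haemophilus parainfluenzae −, Pasteurella multocida + — discriminates.
  Oxidase: + vs + — same for both, does not separate.

Indole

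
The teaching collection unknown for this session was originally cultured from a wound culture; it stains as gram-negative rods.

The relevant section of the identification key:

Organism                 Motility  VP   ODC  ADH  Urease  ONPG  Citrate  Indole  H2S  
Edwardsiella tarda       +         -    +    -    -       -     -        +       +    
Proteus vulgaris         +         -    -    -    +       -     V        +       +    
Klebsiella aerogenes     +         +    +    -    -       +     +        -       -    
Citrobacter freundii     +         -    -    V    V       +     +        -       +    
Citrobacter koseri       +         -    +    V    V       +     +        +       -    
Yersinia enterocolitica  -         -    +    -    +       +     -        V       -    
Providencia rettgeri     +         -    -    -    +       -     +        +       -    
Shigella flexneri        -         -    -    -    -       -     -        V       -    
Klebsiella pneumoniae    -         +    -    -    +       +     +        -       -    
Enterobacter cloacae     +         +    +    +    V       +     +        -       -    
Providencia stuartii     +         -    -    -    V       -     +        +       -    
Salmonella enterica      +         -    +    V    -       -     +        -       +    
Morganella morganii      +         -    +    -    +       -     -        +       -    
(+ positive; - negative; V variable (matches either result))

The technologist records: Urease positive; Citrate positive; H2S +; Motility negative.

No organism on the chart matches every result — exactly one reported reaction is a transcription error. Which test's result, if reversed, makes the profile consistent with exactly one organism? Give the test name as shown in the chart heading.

As reported, no row in the chart matches all 4 reactions.
Reversing H2S (to -) → unique match: Klebsiella pneumoniae.
Reversing Urease → still no organism matches.
Reversing Citrate → still no organism matches.
Reversing Motility → 2 organisms match (not unique).

H2S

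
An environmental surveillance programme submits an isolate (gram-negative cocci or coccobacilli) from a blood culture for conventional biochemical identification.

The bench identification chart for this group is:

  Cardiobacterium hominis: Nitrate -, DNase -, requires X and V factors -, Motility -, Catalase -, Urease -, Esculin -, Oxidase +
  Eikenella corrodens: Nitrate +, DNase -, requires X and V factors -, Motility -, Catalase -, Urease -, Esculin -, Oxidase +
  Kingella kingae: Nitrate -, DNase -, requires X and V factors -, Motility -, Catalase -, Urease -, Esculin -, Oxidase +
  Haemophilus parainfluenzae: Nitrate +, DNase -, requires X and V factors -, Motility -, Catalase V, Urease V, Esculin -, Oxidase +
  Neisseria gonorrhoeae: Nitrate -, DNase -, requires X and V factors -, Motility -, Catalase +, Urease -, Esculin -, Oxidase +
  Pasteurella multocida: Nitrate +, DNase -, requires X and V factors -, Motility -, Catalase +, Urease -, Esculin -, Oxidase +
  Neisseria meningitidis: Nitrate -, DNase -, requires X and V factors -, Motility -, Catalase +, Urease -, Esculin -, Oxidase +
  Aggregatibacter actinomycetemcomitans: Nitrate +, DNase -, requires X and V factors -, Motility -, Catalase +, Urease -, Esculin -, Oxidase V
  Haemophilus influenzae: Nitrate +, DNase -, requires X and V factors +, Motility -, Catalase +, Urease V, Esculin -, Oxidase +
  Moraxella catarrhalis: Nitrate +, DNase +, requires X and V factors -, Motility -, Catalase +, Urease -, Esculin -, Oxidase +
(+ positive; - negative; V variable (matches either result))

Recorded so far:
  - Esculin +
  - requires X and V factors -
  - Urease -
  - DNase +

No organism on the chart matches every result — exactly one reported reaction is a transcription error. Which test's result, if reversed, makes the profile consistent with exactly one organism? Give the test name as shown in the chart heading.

As reported, no row in the chart matches all 4 reactions.
Reversing Esculin (to -) → unique match: Moraxella catarrhalis.
Reversing Urease → still no organism matches.
Reversing requires X and V factors → still no organism matches.
Reversing DNase → still no organism matches.

Esculin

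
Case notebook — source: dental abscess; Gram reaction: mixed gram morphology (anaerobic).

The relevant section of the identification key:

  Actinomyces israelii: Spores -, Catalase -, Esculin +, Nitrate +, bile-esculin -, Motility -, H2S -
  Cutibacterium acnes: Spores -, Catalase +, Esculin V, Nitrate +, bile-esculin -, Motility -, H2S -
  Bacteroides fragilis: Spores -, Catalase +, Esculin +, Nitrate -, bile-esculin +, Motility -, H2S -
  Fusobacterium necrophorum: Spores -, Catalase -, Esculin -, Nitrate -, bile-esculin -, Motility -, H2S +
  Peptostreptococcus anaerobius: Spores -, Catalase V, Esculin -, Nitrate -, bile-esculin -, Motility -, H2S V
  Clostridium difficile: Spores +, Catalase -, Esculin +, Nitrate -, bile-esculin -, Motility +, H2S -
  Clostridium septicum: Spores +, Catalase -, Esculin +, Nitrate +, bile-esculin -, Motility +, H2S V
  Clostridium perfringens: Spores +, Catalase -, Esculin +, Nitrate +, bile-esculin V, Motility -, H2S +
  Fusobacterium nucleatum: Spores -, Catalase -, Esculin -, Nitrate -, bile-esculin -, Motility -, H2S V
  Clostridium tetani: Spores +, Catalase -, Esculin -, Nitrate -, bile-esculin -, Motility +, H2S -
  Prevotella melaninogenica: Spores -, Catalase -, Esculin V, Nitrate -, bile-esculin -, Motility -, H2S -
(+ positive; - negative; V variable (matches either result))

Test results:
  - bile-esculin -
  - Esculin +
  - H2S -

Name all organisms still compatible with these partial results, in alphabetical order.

Actinomyces israelii, Clostridium difficile, Clostridium septicum, Cutibacterium acnes, Prevotella melaninogenica

H2S -: excludes Fusobacterium necrophorum, Clostridium perfringens — 9 left.
bile-esculin -: excludes Bacteroides fragilis — 8 left.
Esculin +: excludes Peptostreptococcus anaerobius, Fusobacterium nucleatum, Clostridium tetani — 5 left.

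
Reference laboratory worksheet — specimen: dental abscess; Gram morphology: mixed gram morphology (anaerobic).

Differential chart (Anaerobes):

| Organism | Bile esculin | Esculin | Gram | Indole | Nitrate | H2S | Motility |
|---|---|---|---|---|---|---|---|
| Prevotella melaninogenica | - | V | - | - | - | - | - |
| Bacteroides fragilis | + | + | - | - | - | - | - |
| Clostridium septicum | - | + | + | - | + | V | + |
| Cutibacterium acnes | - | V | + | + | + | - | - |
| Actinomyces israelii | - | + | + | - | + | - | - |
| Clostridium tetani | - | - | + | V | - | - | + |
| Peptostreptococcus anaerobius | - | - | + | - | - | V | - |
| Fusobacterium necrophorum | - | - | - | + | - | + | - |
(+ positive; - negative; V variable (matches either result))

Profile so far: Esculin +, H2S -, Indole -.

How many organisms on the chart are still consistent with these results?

4

Esculin +: excludes Clostridium tetani, Peptostreptococcus anaerobius, Fusobacterium necrophorum — 5 left.
Indole -: excludes Cutibacterium acnes — 4 left.
H2S -: all 4 remaining candidates are consistent.
Still consistent: Actinomyces israelii, Bacteroides fragilis, Clostridium septicum, Prevotella melaninogenica.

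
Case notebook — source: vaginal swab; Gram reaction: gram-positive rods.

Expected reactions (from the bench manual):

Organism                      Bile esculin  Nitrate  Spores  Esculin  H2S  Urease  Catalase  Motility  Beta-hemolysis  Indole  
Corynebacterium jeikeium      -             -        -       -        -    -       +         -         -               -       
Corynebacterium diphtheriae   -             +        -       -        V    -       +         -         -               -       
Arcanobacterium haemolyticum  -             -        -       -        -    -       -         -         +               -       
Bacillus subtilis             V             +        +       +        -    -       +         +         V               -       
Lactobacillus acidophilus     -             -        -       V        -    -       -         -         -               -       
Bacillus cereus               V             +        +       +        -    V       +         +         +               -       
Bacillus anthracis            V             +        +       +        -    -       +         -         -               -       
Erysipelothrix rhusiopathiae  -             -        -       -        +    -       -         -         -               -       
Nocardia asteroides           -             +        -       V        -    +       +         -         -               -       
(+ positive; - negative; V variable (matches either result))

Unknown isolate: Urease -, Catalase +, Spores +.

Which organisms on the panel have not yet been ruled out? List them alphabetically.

Spores +: excludes 6 organisms — 3 left.
Catalase +: all 3 remaining candidates are consistent.
Urease -: all 3 remaining candidates are consistent.

Bacillus anthracis, Bacillus cereus, Bacillus subtilis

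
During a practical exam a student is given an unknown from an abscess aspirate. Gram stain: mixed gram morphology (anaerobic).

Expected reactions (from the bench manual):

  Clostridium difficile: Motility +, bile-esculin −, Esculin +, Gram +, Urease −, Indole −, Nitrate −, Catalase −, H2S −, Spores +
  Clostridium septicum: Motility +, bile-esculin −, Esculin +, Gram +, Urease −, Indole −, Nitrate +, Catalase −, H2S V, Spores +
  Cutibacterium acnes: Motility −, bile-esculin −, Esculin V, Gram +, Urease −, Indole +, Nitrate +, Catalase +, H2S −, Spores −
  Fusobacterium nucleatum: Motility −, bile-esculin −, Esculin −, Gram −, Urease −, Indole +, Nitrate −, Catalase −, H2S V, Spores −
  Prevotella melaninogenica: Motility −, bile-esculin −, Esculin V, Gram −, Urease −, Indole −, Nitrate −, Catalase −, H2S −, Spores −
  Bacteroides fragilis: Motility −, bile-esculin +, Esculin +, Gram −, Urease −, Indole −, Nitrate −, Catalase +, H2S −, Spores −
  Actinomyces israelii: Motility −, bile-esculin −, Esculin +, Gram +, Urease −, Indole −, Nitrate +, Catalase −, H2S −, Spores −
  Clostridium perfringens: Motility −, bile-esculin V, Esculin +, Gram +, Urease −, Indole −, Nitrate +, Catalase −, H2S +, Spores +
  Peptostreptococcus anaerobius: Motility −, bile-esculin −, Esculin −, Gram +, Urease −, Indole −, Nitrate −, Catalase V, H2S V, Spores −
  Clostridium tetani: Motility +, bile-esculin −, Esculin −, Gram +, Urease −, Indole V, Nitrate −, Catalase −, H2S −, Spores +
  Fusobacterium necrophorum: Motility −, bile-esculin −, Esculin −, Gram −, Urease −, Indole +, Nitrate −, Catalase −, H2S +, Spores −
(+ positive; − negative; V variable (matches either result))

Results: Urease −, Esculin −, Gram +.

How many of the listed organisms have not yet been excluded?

3

Gram +: excludes Fusobacterium nucleatum, Prevotella melaninogenica, Bacteroides fragilis, Fusobacterium necrophorum — 7 left.
Urease −: all 7 remaining candidates are consistent.
Esculin −: excludes Clostridium difficile, Clostridium septicum, Actinomyces israelii, Clostridium perfringens — 3 left.
Still consistent: Clostridium tetani, Cutibacterium acnes, Peptostreptococcus anaerobius.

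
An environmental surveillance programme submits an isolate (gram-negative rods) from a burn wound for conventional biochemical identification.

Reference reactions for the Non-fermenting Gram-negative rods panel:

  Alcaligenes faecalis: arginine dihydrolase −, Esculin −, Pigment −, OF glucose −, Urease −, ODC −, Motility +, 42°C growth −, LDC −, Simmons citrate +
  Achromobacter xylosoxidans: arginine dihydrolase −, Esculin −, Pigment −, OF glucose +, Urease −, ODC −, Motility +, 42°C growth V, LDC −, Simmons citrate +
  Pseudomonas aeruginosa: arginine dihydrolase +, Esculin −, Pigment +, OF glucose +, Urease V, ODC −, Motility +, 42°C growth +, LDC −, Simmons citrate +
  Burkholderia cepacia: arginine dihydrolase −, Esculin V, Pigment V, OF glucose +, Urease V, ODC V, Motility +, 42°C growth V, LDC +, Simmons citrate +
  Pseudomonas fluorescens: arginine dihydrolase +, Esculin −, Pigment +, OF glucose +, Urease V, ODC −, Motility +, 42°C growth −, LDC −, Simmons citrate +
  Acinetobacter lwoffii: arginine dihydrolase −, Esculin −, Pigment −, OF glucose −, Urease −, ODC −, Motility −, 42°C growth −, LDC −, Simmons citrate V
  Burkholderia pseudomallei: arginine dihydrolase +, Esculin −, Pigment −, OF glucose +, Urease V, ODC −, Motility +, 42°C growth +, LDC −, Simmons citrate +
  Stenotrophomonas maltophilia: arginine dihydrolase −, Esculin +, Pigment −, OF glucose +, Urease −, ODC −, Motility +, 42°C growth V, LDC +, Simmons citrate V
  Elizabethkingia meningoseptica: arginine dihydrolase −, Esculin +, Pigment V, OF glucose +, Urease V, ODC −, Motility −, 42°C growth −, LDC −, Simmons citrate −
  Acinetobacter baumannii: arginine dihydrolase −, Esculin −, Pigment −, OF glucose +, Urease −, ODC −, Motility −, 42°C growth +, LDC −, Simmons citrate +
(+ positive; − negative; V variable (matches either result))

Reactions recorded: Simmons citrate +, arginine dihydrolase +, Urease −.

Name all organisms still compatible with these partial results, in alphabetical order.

Urease −: all 10 remaining candidates are consistent.
Simmons citrate +: excludes Elizabethkingia meningoseptica — 9 left.
arginine dihydrolase +: excludes 6 organisms — 3 left.

Burkholderia pseudomallei, Pseudomonas aeruginosa, Pseudomonas fluorescens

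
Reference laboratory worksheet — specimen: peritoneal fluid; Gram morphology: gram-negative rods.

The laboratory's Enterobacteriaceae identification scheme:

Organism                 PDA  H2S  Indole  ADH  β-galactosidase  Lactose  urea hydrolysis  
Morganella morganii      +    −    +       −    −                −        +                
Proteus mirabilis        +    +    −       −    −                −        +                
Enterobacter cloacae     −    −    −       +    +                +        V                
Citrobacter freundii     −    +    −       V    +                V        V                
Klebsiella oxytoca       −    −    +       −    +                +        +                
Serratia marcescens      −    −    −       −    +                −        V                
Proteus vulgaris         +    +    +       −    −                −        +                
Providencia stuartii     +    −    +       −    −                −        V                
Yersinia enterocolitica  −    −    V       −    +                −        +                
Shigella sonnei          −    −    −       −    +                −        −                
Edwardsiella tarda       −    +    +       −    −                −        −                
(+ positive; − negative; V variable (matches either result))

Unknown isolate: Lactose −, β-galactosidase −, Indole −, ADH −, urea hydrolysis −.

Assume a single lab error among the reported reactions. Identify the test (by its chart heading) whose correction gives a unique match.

urea hydrolysis

As reported, no row in the chart matches all 5 reactions.
Reversing ADH → still no organism matches.
Reversing β-galactosidase → 3 organisms match (not unique).
Reversing Indole → 2 organisms match (not unique).
Reversing urea hydrolysis (to +) → unique match: Proteus mirabilis.
Reversing Lactose → still no organism matches.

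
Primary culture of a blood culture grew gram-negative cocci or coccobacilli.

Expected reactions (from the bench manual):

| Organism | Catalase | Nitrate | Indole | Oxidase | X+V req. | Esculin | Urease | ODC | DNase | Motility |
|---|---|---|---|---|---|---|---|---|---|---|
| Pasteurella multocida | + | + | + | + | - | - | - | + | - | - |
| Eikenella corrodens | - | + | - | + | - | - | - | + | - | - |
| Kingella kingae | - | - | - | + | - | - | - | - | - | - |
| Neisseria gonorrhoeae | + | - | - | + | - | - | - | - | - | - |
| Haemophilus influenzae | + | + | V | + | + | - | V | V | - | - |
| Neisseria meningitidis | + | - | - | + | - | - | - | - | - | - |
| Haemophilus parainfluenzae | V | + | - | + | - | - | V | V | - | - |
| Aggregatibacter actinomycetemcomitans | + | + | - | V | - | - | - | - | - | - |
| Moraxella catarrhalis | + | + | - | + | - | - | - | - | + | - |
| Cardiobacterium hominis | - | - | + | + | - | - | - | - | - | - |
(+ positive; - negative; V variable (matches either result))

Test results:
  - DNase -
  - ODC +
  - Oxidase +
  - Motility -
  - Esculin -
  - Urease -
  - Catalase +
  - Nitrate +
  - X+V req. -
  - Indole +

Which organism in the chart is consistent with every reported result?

Pasteurella multocida

X+V req. -: excludes Haemophilus influenzae — 9 left.
Motility -: all 9 remaining candidates are consistent.
Oxidase +: all 9 remaining candidates are consistent.
Urease -: all 9 remaining candidates are consistent.
Indole +: excludes 7 organisms — 2 left.
Catalase +: excludes Cardiobacterium hominis — 1 left.
ODC +: the one remaining candidate is consistent.
DNase -: the one remaining candidate is consistent.
Esculin -: the one remaining candidate is consistent.
Nitrate +: the one remaining candidate is consistent.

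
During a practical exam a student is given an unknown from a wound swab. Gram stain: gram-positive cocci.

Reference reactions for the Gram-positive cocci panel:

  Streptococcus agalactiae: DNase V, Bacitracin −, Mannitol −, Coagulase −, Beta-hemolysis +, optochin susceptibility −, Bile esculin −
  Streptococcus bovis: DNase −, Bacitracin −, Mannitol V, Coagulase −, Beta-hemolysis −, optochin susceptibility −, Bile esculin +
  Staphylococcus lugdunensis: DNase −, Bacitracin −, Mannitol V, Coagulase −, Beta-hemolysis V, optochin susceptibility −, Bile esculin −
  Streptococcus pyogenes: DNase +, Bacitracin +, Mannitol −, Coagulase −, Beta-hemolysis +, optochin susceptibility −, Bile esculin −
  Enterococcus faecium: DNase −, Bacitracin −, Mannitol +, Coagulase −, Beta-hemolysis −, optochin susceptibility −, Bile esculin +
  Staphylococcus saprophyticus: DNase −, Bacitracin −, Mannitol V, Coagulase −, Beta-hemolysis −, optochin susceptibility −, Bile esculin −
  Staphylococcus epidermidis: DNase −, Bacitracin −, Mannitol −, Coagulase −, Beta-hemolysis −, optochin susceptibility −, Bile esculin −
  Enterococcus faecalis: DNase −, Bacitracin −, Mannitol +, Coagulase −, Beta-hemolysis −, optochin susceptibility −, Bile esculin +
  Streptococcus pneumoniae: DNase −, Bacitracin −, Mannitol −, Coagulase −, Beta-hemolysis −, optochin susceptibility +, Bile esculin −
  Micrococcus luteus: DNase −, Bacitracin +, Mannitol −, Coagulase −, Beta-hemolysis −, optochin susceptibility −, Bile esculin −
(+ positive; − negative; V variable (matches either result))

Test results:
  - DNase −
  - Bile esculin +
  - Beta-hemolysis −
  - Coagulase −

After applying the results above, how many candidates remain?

Beta-hemolysis −: excludes Streptococcus agalactiae, Streptococcus pyogenes — 8 left.
DNase −: all 8 remaining candidates are consistent.
Coagulase −: all 8 remaining candidates are consistent.
Bile esculin +: excludes 5 organisms — 3 left.
Still consistent: Enterococcus faecalis, Enterococcus faecium, Streptococcus bovis.

3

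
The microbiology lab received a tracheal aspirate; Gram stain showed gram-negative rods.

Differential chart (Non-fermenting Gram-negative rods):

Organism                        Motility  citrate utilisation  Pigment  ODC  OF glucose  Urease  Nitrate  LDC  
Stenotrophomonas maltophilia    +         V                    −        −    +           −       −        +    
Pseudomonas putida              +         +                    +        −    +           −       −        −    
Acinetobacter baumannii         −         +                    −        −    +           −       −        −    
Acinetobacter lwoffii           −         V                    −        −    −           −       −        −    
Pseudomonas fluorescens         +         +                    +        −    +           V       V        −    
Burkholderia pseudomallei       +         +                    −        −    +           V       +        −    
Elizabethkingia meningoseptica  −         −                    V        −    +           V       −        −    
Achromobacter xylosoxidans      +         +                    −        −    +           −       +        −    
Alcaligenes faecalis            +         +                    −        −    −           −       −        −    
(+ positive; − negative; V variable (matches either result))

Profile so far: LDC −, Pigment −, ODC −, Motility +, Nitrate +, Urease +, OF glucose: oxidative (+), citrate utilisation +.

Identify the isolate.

Motility +: excludes Acinetobacter baumannii, Acinetobacter lwoffii, Elizabethkingia meningoseptica — 6 left.
LDC −: excludes Stenotrophomonas maltophilia — 5 left.
Nitrate +: excludes Pseudomonas putida, Alcaligenes faecalis — 3 left.
Pigment −: excludes Pseudomonas fluorescens — 2 left.
ODC −: all 2 remaining candidates are consistent.
citrate utilisation +: all 2 remaining candidates are consistent.
OF glucose +: all 2 remaining candidates are consistent.
Urease +: excludes Achromobacter xylosoxidans — 1 left.

Burkholderia pseudomallei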